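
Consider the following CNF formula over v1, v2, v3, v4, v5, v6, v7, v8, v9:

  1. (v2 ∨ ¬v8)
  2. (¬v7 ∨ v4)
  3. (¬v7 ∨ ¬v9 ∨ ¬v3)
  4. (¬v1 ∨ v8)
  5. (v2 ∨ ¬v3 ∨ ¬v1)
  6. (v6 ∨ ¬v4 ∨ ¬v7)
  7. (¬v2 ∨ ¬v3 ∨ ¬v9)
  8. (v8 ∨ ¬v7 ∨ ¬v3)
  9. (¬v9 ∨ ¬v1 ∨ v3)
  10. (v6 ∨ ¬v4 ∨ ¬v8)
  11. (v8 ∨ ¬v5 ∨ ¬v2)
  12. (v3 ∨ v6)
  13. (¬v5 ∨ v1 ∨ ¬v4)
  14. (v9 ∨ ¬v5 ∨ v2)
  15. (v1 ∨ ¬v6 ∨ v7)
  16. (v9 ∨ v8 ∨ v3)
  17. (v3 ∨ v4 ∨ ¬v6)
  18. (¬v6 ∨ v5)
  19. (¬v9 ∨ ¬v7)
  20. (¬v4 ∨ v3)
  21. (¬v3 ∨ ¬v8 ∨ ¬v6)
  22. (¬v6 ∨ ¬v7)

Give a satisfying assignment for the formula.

Set v1 = False and propagate.
The remaining clauses are satisfied by v2 = False, v3 = True, v4 = False, v5 = True, v6 = False, v7 = False, v8 = False, v9 = True.
Check each clause:
  1. (¬v8 ∨ v2) — ¬v8 is true.
  2. (¬v7 ∨ v4) — ¬v7 is true.
  3. (¬v3 ∨ ¬v9 ∨ ¬v7) — ¬v7 is true.
  4. (v8 ∨ ¬v1) — ¬v1 is true.
  5. (v2 ∨ ¬v1 ∨ ¬v3) — ¬v1 is true.
  6. (¬v4 ∨ v6 ∨ ¬v7) — ¬v7 is true.
  7. (¬v3 ∨ ¬v9 ∨ ¬v2) — ¬v2 is true.
  8. (¬v7 ∨ ¬v3 ∨ v8) — ¬v7 is true.
  9. (¬v9 ∨ v3 ∨ ¬v1) — v3 is true.
  10. (v6 ∨ ¬v4 ∨ ¬v8) — ¬v8 is true.
  11. (¬v5 ∨ ¬v2 ∨ v8) — ¬v2 is true.
  12. (v3 ∨ v6) — v3 is true.
  13. (¬v4 ∨ ¬v5 ∨ v1) — ¬v4 is true.
  14. (v2 ∨ v9 ∨ ¬v5) — v9 is true.
  15. (v1 ∨ ¬v6 ∨ v7) — ¬v6 is true.
  16. (v8 ∨ v3 ∨ v9) — v9 is true.
  17. (v4 ∨ ¬v6 ∨ v3) — ¬v6 is true.
  18. (v5 ∨ ¬v6) — ¬v6 is true.
  19. (¬v9 ∨ ¬v7) — ¬v7 is true.
  20. (¬v4 ∨ v3) — v3 is true.
  21. (¬v3 ∨ ¬v8 ∨ ¬v6) — ¬v8 is true.
  22. (¬v6 ∨ ¬v7) — ¬v7 is true.

v1=F, v2=F, v3=T, v4=F, v5=T, v6=F, v7=F, v8=F, v9=T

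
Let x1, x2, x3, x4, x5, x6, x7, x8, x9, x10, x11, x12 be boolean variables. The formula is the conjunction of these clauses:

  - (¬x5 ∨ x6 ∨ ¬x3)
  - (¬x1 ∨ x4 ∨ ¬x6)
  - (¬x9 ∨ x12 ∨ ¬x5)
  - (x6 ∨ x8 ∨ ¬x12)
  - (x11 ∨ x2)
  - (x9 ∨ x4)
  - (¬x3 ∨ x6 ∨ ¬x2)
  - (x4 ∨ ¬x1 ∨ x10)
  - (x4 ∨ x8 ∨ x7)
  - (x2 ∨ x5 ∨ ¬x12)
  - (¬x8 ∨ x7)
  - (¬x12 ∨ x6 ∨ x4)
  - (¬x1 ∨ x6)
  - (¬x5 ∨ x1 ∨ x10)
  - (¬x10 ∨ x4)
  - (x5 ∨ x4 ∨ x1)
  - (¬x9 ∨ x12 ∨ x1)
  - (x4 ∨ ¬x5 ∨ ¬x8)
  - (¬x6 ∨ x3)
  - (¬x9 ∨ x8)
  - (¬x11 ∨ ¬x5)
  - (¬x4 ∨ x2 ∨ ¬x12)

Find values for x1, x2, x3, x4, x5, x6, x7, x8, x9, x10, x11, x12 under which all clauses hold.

Set x1 = False and propagate.
Try x2 = True.
Set x3 = True and propagate.
  then x6 is forced to True.
For the remaining variables, x4 = True, x5 = False, x7 = False, x8 = False, x9 = False, x10 = True, x11 = True, x12 = True works.
Every clause has at least one true literal under this assignment.
Check each clause:
  1. (x6 ∨ ¬x3 ∨ ¬x5) — ¬x5 is true.
  2. (¬x1 ∨ x4 ∨ ¬x6) — x4 is true.
  3. (x12 ∨ ¬x9 ∨ ¬x5) — ¬x5 is true.
  4. (¬x12 ∨ x6 ∨ x8) — x6 is true.
  5. (x11 ∨ x2) — x2 is true.
  6. (x4 ∨ x9) — x4 is true.
  7. (x6 ∨ ¬x3 ∨ ¬x2) — x6 is true.
  8. (¬x1 ∨ x10 ∨ x4) — x10 is true.
  9. (x4 ∨ x7 ∨ x8) — x4 is true.
  10. (¬x12 ∨ x2 ∨ x5) — x2 is true.
  11. (x7 ∨ ¬x8) — ¬x8 is true.
  12. (x6 ∨ ¬x12 ∨ x4) — x4 is true.
  13. (¬x1 ∨ x6) — x6 is true.
  14. (x1 ∨ ¬x5 ∨ x10) — x10 is true.
  15. (x4 ∨ ¬x10) — x4 is true.
  16. (x5 ∨ x4 ∨ x1) — x4 is true.
  17. (¬x9 ∨ x12 ∨ x1) — x12 is true.
  18. (¬x8 ∨ ¬x5 ∨ x4) — ¬x8 is true.
  19. (x3 ∨ ¬x6) — x3 is true.
  20. (x8 ∨ ¬x9) — ¬x9 is true.
  21. (¬x5 ∨ ¬x11) — ¬x5 is true.
  22. (x2 ∨ ¬x12 ∨ ¬x4) — x2 is true.

x1=0, x2=1, x3=1, x4=1, x5=0, x6=1, x7=0, x8=0, x9=0, x10=1, x11=1, x12=1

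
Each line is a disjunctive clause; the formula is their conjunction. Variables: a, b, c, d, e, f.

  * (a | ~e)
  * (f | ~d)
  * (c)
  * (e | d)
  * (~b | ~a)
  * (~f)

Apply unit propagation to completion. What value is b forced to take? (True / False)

(c) is a unit clause: c = True.
(~f) is a unit clause: f = False.
(f | ~d): since f = False, the clause reduces to (~d). d = False.
(e | d): since d = False, the clause reduces to (e). e = True.
(~e | a) with e = True leaves only a, so a = True.
(~a | ~b): since a = True, the clause reduces to (~b). b = False.

False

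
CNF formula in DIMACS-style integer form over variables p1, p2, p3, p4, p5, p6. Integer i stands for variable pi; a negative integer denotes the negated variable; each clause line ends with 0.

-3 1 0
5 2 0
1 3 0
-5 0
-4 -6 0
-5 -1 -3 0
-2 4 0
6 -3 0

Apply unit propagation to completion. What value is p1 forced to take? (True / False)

(NOT p5) is a unit clause: p5 = False.
(p5 OR p2) with p5 = False leaves only p2, so p2 = True.
In (p4 OR NOT p2), NOT p2 is now false; p4 must hold, so p4 = True.
In (NOT p4 OR NOT p6), NOT p4 is now false; NOT p6 must hold, so p6 = False.
From (NOT p3 OR p6) and p6 = False: p3 = False.
From (p3 OR p1) and p3 = False: p1 = True.

True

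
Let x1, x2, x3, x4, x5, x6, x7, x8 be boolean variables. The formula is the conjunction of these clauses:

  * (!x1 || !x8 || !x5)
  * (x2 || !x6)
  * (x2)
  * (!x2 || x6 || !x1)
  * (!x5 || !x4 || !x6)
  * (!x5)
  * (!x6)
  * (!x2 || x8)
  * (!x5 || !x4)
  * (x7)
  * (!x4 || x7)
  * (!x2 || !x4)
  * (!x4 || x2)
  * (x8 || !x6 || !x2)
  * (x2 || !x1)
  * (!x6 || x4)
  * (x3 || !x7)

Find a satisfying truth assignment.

x1=False, x2=True, x3=True, x4=False, x5=False, x6=False, x7=True, x8=True

(x2) is a unit clause, so x2 = True.
(!x5) is a unit clause, so x5 = False.
The clause (!x6) is unit: x6 must be False.
Unit propagation: (!x1) forces x1 = False.
(x8) is a unit clause, so x8 = True.
The clause (x7) is unit: x7 must be True.
The clause (!x4) is unit: x4 must be False.
The clause (x3) is unit: x3 must be True.
Check each clause:
  1. (!x5 || !x1 || !x8) — !x5 is true.
  2. (x2 || !x6) — x2 is true.
  3. (x2) — x2 is true.
  4. (!x1 || x6 || !x2) — !x1 is true.
  5. (!x4 || !x6 || !x5) — !x6 is true.
  6. (!x5) — !x5 is true.
  7. (!x6) — !x6 is true.
  8. (x8 || !x2) — x8 is true.
  9. (!x5 || !x4) — !x5 is true.
  10. (x7) — x7 is true.
  11. (!x4 || x7) — !x4 is true.
  12. (!x2 || !x4) — !x4 is true.
  13. (!x4 || x2) — x2 is true.
  14. (!x2 || x8 || !x6) — x8 is true.
  15. (x2 || !x1) — x2 is true.
  16. (!x6 || x4) — !x6 is true.
  17. (!x7 || x3) — x3 is true.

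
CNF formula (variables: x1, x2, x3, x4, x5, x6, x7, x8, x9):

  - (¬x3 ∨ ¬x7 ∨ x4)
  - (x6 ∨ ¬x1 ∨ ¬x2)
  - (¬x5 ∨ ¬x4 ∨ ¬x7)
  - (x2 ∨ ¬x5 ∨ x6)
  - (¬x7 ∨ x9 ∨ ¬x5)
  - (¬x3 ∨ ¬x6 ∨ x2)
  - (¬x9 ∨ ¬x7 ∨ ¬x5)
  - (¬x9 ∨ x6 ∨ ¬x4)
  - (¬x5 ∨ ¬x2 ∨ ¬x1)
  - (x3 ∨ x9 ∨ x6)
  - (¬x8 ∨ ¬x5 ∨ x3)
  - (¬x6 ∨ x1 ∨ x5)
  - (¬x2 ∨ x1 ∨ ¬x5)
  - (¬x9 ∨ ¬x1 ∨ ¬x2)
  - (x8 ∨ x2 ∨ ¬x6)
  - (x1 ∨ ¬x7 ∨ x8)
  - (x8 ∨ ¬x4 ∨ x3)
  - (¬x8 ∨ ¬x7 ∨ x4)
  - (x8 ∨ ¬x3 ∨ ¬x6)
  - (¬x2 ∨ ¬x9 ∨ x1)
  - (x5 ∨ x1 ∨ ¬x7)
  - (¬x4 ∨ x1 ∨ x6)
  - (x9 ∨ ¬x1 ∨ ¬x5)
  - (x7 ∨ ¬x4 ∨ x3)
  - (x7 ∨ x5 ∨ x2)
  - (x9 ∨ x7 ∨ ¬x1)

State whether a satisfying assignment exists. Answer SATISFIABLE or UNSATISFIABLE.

SATISFIABLE

Set x1 = True and propagate.
Branch on x2: take x2 = False.
For the remaining variables, x3 = False, x4 = True, x5 = False, x6 = True, x7 = True, x8 = True, x9 = False works.
Every clause has at least one true literal under this assignment.
So x1=True, x2=False, x3=False, x4=True, x5=False, x6=True, x7=True, x8=True, x9=False is a satisfying assignment.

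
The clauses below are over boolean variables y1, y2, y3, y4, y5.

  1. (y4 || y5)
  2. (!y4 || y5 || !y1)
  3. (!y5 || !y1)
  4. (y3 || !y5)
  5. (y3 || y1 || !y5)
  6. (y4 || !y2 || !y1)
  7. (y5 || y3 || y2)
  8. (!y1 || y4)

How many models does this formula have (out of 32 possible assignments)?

The models are:
  y1=F y2=F y3=T y4=F y5=T
  y1=F y2=F y3=T y4=T y5=F
  y1=F y2=F y3=T y4=T y5=T
  y1=F y2=T y3=F y4=T y5=F
  y1=F y2=T y3=T y4=F y5=T
  y1=F y2=T y3=T y4=T y5=F
  y1=F y2=T y3=T y4=T y5=T
Count: 7.

7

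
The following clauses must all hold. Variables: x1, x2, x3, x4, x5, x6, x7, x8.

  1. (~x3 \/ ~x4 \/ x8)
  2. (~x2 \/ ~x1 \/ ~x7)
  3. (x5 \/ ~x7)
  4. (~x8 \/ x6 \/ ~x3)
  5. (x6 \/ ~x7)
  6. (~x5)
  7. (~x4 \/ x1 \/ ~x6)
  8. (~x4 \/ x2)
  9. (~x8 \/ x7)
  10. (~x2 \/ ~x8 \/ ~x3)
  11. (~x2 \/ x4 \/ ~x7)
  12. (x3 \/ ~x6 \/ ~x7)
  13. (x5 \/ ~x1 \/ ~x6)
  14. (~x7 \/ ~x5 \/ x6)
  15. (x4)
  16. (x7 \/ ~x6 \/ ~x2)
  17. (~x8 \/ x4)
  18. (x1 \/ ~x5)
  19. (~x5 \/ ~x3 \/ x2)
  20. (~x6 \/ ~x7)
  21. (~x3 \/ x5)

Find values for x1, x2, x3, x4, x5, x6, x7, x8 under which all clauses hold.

x1=F, x2=T, x3=F, x4=T, x5=F, x6=F, x7=F, x8=F

Unit propagation: (~x5) forces x5 = False.
Unit propagation: (~x7) forces x7 = False.
The clause (~x8) is unit: x8 must be False.
(x4) is a unit clause, so x4 = True.
(~x3) is a unit clause, so x3 = False.
Unit propagation: (x2) forces x2 = True.
(~x6) is a unit clause, so x6 = False.
x1 is now unconstrained; take x1 = False.
Check each clause:
  1. (x8 \/ ~x4 \/ ~x3) — ~x3 is true.
  2. (~x7 \/ ~x2 \/ ~x1) — ~x7 is true.
  3. (x5 \/ ~x7) — ~x7 is true.
  4. (~x8 \/ ~x3 \/ x6) — ~x8 is true.
  5. (x6 \/ ~x7) — ~x7 is true.
  6. (~x5) — ~x5 is true.
  7. (~x4 \/ x1 \/ ~x6) — ~x6 is true.
  8. (~x4 \/ x2) — x2 is true.
  9. (x7 \/ ~x8) — ~x8 is true.
  10. (~x8 \/ ~x3 \/ ~x2) — ~x8 is true.
  11. (~x7 \/ x4 \/ ~x2) — ~x7 is true.
  12. (x3 \/ ~x7 \/ ~x6) — ~x7 is true.
  13. (x5 \/ ~x1 \/ ~x6) — ~x6 is true.
  14. (x6 \/ ~x7 \/ ~x5) — ~x7 is true.
  15. (x4) — x4 is true.
  16. (~x2 \/ x7 \/ ~x6) — ~x6 is true.
  17. (~x8 \/ x4) — ~x8 is true.
  18. (x1 \/ ~x5) — ~x5 is true.
  19. (~x3 \/ x2 \/ ~x5) — x2 is true.
  20. (~x7 \/ ~x6) — ~x7 is true.
  21. (~x3 \/ x5) — ~x3 is true.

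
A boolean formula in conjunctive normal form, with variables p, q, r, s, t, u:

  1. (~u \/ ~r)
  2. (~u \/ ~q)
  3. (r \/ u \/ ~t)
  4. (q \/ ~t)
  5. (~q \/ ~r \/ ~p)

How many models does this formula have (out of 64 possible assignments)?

20

Split on q, then r.
  q=T, r=T: remaining (p,s,t,u) ∈ {(F,F,F,F); (F,F,T,F); (F,T,F,F); (F,T,T,F)} — 4.
  q=T, r=F: remaining (p,s,t,u) ∈ {(F,F,F,F); (F,T,F,F); (T,F,F,F); (T,T,F,F)} — 4.
  q=F, r=T: remaining (p,s,t,u) ∈ {(F,F,F,F); (F,T,F,F); (T,F,F,F); (T,T,F,F)} — 4.
  q=F, r=F: forces t=F; p, s, u free → 2^3 = 8.
Total: 4 + 4 + 4 + 8 = 20.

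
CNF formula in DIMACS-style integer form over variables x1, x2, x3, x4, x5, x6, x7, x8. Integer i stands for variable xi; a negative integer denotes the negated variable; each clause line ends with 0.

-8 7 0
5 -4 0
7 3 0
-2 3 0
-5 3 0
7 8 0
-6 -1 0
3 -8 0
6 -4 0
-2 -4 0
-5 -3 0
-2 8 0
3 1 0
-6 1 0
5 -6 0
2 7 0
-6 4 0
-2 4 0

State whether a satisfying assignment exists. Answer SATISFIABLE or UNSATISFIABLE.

SATISFIABLE

Pure literal: x7 appears only positively; assign x7 = True.
Try x1 = True.
  then x6 is forced to False.
  then x4 is forced to False.
  then x2 is forced to False.
Set x3 = True and propagate.
  then x5 is forced to False.
x8 is now unconstrained; take x8 = True.
Every clause has at least one true literal under this assignment.
So x1=T  x2=F  x3=T  x4=F  x5=F  x6=F  x7=T  x8=T is a satisfying assignment.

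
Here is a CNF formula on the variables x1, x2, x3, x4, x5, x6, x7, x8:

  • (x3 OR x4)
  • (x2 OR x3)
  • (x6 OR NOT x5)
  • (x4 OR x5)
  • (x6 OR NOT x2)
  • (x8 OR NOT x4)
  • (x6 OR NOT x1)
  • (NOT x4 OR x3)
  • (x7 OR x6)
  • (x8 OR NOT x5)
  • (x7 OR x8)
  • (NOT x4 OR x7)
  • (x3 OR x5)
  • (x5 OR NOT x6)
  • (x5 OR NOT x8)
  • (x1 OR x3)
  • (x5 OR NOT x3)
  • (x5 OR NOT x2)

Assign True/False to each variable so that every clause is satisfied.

x1=1, x2=0, x3=1, x4=1, x5=1, x6=1, x7=1, x8=1

Check each clause:
  1. (x3 OR x4) — x3 is true.
  2. (x3 OR x2) — x3 is true.
  3. (x6 OR NOT x5) — x6 is true.
  4. (x5 OR x4) — x4 is true.
  5. (x6 OR NOT x2) — x6 is true.
  6. (x8 OR NOT x4) — x8 is true.
  7. (NOT x1 OR x6) — x6 is true.
  8. (x3 OR NOT x4) — x3 is true.
  9. (x6 OR x7) — x6 is true.
  10. (NOT x5 OR x8) — x8 is true.
  11. (x8 OR x7) — x8 is true.
  12. (NOT x4 OR x7) — x7 is true.
  13. (x3 OR x5) — x3 is true.
  14. (NOT x6 OR x5) — x5 is true.
  15. (x5 OR NOT x8) — x5 is true.
  16. (x3 OR x1) — x1 is true.
  17. (x5 OR NOT x3) — x5 is true.
  18. (NOT x2 OR x5) — x5 is true.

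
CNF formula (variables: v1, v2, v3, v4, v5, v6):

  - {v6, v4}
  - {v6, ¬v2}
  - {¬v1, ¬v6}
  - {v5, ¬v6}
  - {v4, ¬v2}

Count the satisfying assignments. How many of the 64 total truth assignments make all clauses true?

Case analysis on v6 and v2:
  v6=T, v2=T: remaining (v1,v3,v4,v5) ∈ {(F,F,T,T); (F,T,T,T)} — 2.
  v6=T, v2=F: remaining (v1,v3,v4,v5) ∈ {(F,F,F,T); (F,F,T,T); (F,T,F,T); (F,T,T,T)} — 4.
  v6=F, v2=T: a clause becomes empty — 0.
  v6=F, v2=F: forces v4=T; v1, v3, v5 free → 2^3 = 8.
Total: 2 + 4 + 0 + 8 = 14.

14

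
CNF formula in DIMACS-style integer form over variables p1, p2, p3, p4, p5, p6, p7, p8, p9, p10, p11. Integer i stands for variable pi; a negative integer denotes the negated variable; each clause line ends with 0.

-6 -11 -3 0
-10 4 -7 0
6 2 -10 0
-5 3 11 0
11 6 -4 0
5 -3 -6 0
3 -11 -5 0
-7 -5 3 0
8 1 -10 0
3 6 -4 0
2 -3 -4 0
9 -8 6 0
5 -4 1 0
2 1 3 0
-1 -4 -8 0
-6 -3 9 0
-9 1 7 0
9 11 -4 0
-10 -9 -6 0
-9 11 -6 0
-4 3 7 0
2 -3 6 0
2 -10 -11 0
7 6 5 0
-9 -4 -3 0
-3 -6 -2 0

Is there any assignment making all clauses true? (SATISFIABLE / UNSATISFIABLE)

p10 occurs only negated in the remaining clauses — set p10 = False.
Branch on p1: take p1 = True.
For the remaining variables, p2 = True, p3 = False, p4 = False, p5 = False, p6 = True, p7 = False, p8 = True, p9 = False, p11 = False works.
So p1 = T, p2 = T, p3 = F, p4 = F, p5 = F, p6 = T, p7 = F, p8 = T, p9 = F, p10 = F, p11 = F is a satisfying assignment.

SATISFIABLE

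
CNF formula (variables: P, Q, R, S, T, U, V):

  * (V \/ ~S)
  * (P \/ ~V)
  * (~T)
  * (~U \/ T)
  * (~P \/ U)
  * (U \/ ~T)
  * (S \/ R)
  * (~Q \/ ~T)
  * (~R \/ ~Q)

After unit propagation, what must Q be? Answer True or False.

(~T) is a unit clause: T = False.
(~U \/ T): since T = False, the clause reduces to (~U). U = False.
From (~P \/ U) and U = False: P = False.
In (~V \/ P), P is now false; ~V must hold, so V = False.
From (~S \/ V) and V = False: S = False.
(S \/ R) with S = False leaves only R, so R = True.
In (~R \/ ~Q), ~R is now false; ~Q must hold, so Q = False.

False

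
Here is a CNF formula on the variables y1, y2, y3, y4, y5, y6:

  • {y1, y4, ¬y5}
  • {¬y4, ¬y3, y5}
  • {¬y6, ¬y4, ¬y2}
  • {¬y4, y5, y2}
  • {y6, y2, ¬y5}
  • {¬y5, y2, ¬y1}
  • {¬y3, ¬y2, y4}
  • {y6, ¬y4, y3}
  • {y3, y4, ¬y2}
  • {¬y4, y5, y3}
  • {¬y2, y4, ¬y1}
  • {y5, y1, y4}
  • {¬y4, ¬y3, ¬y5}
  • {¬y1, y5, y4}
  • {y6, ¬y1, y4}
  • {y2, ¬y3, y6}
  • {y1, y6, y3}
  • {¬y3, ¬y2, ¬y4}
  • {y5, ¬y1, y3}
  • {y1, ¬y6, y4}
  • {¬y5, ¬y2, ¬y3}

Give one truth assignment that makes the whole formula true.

Branch on y1: take y1 = False.
Set y2 = False and propagate.
Set y3 = False and propagate.
  then y6 is forced to True.
  then y4 is forced to True.
  then y5 is forced to True.

y1=F, y2=F, y3=F, y4=T, y5=T, y6=T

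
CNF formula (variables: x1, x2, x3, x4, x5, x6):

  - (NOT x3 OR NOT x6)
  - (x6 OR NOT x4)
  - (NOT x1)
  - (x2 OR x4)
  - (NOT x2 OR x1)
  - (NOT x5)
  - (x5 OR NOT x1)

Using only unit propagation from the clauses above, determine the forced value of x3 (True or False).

False

(NOT x1) stands alone — x1 = False.
(x1 OR NOT x2): since x1 = False, the clause reduces to (NOT x2). x2 = False.
In (x2 OR x4), x2 is now false; x4 must hold, so x4 = True.
(NOT x4 OR x6): since x4 = True, the clause reduces to (x6). x6 = True.
In (NOT x3 OR NOT x6), NOT x6 is now false; NOT x3 must hold, so x3 = False.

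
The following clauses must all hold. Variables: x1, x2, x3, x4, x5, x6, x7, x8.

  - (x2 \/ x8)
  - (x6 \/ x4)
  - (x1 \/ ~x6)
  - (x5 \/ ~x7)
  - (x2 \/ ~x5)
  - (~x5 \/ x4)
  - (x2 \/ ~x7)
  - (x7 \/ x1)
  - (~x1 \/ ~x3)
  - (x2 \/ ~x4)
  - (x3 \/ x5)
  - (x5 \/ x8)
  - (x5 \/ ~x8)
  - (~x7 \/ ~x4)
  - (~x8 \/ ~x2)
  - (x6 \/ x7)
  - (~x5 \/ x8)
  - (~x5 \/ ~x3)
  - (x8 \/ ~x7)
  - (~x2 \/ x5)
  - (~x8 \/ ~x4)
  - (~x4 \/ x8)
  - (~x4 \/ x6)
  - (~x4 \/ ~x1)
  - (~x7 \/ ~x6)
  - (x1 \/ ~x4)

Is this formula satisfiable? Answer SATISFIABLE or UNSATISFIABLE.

x4 = True:
  propagation gives x2=True, x7=False, x1=True; an empty clause results — contradiction.
x4 = False:
  propagation gives x6=True, x1=True, x5=False, x7=False; an empty clause results — contradiction.
Every branch closes, so no satisfying assignment exists.

UNSATISFIABLE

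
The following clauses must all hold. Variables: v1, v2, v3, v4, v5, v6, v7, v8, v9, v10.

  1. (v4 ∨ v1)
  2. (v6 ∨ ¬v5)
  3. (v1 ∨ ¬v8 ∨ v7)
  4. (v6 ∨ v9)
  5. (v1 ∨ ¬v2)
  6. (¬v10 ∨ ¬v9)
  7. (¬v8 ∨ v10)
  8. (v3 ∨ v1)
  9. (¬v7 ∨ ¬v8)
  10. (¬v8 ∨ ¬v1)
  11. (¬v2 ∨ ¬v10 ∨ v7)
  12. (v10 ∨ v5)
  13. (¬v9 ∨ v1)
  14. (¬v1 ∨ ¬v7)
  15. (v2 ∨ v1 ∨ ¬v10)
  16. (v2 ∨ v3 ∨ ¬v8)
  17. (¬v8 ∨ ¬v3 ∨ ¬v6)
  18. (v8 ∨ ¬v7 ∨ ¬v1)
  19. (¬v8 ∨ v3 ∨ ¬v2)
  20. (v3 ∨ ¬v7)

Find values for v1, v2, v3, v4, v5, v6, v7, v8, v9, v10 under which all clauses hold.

Try v1 = True.
  then v8 is forced to False.
  then v7 is forced to False.
Set v2 = False and propagate.
The remaining clauses are satisfied by v3 = False, v4 = False, v5 = True, v6 = True, v9 = True, v10 = False.
Every clause has at least one true literal under this assignment.
Check each clause:
  1. (v1 ∨ v4) — v1 is true.
  2. (¬v5 ∨ v6) — v6 is true.
  3. (v7 ∨ ¬v8 ∨ v1) — ¬v8 is true.
  4. (v9 ∨ v6) — v9 is true.
  5. (v1 ∨ ¬v2) — v1 is true.
  6. (¬v10 ∨ ¬v9) — ¬v10 is true.
  7. (v10 ∨ ¬v8) — ¬v8 is true.
  8. (v1 ∨ v3) — v1 is true.
  9. (¬v7 ∨ ¬v8) — ¬v8 is true.
  10. (¬v8 ∨ ¬v1) — ¬v8 is true.
  11. (¬v2 ∨ ¬v10 ∨ v7) — ¬v10 is true.
  12. (v5 ∨ v10) — v5 is true.
  13. (v1 ∨ ¬v9) — v1 is true.
  14. (¬v7 ∨ ¬v1) — ¬v7 is true.
  15. (¬v10 ∨ v1 ∨ v2) — v1 is true.
  16. (v3 ∨ ¬v8 ∨ v2) — ¬v8 is true.
  17. (¬v3 ∨ ¬v6 ∨ ¬v8) — ¬v8 is true.
  18. (¬v1 ∨ v8 ∨ ¬v7) — ¬v7 is true.
  19. (v3 ∨ ¬v2 ∨ ¬v8) — ¬v8 is true.
  20. (¬v7 ∨ v3) — ¬v7 is true.

v1=1, v2=0, v3=0, v4=0, v5=1, v6=1, v7=0, v8=0, v9=1, v10=0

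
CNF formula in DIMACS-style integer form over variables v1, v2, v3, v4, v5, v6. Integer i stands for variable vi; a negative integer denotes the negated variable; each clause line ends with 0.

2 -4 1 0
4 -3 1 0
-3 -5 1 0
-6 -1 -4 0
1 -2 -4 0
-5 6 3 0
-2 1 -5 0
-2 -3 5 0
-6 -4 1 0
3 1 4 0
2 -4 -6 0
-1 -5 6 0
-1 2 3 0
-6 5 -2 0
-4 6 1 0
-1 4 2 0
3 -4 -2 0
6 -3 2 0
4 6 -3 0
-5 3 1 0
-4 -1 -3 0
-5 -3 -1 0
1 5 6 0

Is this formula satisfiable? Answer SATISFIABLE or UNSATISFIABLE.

SATISFIABLE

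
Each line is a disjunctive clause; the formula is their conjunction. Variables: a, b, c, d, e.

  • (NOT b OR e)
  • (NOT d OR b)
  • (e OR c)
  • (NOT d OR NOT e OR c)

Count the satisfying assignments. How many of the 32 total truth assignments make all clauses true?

12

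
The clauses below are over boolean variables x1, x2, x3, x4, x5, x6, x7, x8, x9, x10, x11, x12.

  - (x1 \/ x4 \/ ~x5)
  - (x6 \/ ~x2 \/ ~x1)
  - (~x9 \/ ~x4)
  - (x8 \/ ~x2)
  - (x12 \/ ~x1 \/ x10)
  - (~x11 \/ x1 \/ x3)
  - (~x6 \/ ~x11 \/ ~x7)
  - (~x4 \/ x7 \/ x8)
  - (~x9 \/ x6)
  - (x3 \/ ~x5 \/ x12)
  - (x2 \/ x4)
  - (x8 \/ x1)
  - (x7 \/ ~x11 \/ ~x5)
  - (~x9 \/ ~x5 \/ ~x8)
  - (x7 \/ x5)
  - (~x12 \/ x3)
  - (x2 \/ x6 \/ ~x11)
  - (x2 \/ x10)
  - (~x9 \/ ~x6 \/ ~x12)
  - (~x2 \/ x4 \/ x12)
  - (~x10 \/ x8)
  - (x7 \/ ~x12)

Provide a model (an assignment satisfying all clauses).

x1=F, x2=F, x3=T, x4=T, x5=F, x6=T, x7=T, x8=T, x9=F, x10=T, x11=F, x12=T

Check each clause:
  1. (x1 \/ x4 \/ ~x5) — ~x5 is true.
  2. (~x2 \/ ~x1 \/ x6) — x6 is true.
  3. (~x4 \/ ~x9) — ~x9 is true.
  4. (~x2 \/ x8) — x8 is true.
  5. (x12 \/ ~x1 \/ x10) — x10 is true.
  6. (x1 \/ ~x11 \/ x3) — x3 is true.
  7. (~x11 \/ ~x6 \/ ~x7) — ~x11 is true.
  8. (~x4 \/ x8 \/ x7) — x8 is true.
  9. (~x9 \/ x6) — x6 is true.
  10. (x3 \/ x12 \/ ~x5) — x3 is true.
  11. (x4 \/ x2) — x4 is true.
  12. (x8 \/ x1) — x8 is true.
  13. (~x5 \/ x7 \/ ~x11) — ~x5 is true.
  14. (~x5 \/ ~x9 \/ ~x8) — ~x5 is true.
  15. (x5 \/ x7) — x7 is true.
  16. (x3 \/ ~x12) — x3 is true.
  17. (~x11 \/ x2 \/ x6) — ~x11 is true.
  18. (x2 \/ x10) — x10 is true.
  19. (~x12 \/ ~x6 \/ ~x9) — ~x9 is true.
  20. (x4 \/ x12 \/ ~x2) — x12 is true.
  21. (x8 \/ ~x10) — x8 is true.
  22. (x7 \/ ~x12) — x7 is true.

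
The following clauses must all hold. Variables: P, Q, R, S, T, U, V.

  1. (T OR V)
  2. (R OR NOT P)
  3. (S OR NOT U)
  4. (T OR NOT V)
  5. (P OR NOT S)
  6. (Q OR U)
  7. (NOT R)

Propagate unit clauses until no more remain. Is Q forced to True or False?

(NOT R) stands alone — R = False.
In (R OR NOT P), R is now false; NOT P must hold, so P = False.
In (NOT S OR P), P is now false; NOT S must hold, so S = False.
In (NOT U OR S), S is now false; NOT U must hold, so U = False.
From (Q OR U) and U = False: Q = True.

True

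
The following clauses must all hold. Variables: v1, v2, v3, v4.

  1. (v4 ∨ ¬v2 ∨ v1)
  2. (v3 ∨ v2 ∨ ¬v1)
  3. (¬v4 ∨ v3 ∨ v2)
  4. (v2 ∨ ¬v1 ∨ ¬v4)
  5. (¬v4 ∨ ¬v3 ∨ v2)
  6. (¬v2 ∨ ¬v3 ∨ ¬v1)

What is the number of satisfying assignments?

Split on v2, then v1.
  v2=T, v1=T: remaining (v3,v4) ∈ {(F,F); (F,T)} — 2.
  v2=T, v1=F: remaining (v3,v4) ∈ {(F,T); (T,T)} — 2.
  v2=F, v1=T: remaining (v3,v4) ∈ {(T,F)} — 1.
  v2=F, v1=F: remaining (v3,v4) ∈ {(F,F); (T,F)} — 2.
Total: 2 + 2 + 1 + 2 = 7.

7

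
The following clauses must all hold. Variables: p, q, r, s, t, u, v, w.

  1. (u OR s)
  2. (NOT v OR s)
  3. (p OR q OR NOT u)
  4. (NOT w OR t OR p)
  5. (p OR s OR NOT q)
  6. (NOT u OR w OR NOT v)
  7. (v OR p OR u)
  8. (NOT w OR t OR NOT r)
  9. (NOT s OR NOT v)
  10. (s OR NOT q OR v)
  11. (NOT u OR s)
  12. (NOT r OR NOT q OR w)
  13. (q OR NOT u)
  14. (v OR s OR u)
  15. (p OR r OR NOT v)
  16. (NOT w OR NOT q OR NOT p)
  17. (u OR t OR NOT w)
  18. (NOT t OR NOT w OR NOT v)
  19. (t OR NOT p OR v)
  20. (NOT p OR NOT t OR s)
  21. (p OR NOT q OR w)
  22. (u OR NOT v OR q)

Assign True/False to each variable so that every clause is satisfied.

Branch on p: take p = True.
Try q = False.
  then u is forced to False.
  then s is forced to True.
  then v is forced to False.
  then t is forced to True.
r, w are now unconstrained; take r = True, w = False.
Check each clause:
  1. (u OR s) — s is true.
  2. (NOT v OR s) — NOT v is true.
  3. (NOT u OR q OR p) — p is true.
  4. (t OR NOT w OR p) — NOT w is true.
  5. (p OR s OR NOT q) — p is true.
  6. (NOT v OR NOT u OR w) — NOT v is true.
  7. (p OR u OR v) — p is true.
  8. (NOT r OR t OR NOT w) — NOT w is true.
  9. (NOT s OR NOT v) — NOT v is true.
  10. (s OR NOT q OR v) — s is true.
  11. (NOT u OR s) — NOT u is true.
  12. (NOT r OR NOT q OR w) — NOT q is true.
  13. (q OR NOT u) — NOT u is true.
  14. (v OR u OR s) — s is true.
  15. (p OR r OR NOT v) — NOT v is true.
  16. (NOT q OR NOT p OR NOT w) — NOT w is true.
  17. (t OR NOT w OR u) — NOT w is true.
  18. (NOT w OR NOT v OR NOT t) — NOT w is true.
  19. (t OR v OR NOT p) — t is true.
  20. (s OR NOT p OR NOT t) — s is true.
  21. (p OR w OR NOT q) — p is true.
  22. (q OR u OR NOT v) — NOT v is true.

p=T, q=F, r=T, s=T, t=T, u=F, v=F, w=F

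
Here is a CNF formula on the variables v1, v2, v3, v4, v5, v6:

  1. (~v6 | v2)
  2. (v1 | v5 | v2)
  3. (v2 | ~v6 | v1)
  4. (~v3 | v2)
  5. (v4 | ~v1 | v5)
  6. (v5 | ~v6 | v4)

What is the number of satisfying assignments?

Case analysis on v2 and v1:
  v2=1, v1=1: v3, v6 free; 3 ways for (v4,v5) × 2^2 = 12.
  v2=1, v1=0: v3 free; 7 ways for (v4,v5,v6) × 2^1 = 14.
  v2=0, v1=1: remaining (v3,v4,v5,v6) ∈ {(0,0,1,0); (0,1,0,0); (0,1,1,0)} — 3.
  v2=0, v1=0: remaining (v3,v4,v5,v6) ∈ {(0,0,1,0); (0,1,1,0)} — 2.
Total: 12 + 14 + 3 + 2 = 31.

31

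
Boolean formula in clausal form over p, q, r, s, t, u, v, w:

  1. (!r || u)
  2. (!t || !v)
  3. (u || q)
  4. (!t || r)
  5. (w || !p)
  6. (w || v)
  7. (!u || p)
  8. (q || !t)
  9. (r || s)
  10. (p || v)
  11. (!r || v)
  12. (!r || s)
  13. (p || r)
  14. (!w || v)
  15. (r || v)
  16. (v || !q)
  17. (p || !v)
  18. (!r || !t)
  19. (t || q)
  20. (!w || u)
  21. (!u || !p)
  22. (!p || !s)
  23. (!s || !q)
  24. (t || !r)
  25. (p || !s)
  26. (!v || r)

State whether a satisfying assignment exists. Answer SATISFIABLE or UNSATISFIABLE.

r = True:
  propagation gives u=True, p=True; an empty clause results — contradiction.
r = False:
  propagation gives t=False, s=True, p=True; an empty clause results — contradiction.
Every branch closes, so no satisfying assignment exists.

UNSATISFIABLE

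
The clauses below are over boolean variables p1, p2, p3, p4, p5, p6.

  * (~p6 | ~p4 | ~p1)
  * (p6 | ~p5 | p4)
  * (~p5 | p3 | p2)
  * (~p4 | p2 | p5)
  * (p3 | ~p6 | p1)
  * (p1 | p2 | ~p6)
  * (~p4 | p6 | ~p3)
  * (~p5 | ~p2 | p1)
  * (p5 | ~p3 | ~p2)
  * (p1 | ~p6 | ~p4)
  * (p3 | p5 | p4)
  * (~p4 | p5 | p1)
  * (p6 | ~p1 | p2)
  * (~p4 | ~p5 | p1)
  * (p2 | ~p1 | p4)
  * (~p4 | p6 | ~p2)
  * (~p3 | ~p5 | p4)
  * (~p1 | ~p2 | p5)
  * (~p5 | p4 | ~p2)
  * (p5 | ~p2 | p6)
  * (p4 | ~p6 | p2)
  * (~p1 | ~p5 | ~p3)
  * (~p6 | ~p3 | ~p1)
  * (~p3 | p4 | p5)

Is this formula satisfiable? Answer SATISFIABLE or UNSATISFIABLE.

p4 = True:
  p1 = True:
    propagation gives p6=False, p3=False, p2=True; an empty clause results — contradiction.
  p1 = False:
    propagation gives p6=False, p3=False, p5=True; an empty clause results — contradiction.
p4 = False:
  p5 = True:
    propagation gives p6=True, p3=False, p2=True; an empty clause results — contradiction.
  p5 = False:
    propagation gives p3=True; an empty clause results — contradiction.
Every branch closes, so no satisfying assignment exists.

UNSATISFIABLE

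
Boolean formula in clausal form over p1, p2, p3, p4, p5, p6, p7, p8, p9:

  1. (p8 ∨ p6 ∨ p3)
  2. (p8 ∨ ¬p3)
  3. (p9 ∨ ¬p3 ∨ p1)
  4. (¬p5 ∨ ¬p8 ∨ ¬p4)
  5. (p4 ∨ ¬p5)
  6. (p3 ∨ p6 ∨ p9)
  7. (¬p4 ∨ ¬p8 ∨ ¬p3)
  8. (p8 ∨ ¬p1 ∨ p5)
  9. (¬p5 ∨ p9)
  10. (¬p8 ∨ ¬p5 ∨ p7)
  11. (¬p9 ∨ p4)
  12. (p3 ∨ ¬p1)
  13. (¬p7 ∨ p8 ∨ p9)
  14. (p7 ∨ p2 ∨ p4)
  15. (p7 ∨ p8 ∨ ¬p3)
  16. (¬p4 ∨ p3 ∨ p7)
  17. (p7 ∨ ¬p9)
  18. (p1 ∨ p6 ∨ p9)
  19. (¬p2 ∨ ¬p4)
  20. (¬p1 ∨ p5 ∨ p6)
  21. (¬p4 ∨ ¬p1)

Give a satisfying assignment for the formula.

p1=False  p2=False  p3=False  p4=True  p5=False  p6=True  p7=True  p8=True  p9=False

Check each clause:
  1. (p6 ∨ p8 ∨ p3) — p8 is true.
  2. (p8 ∨ ¬p3) — p8 is true.
  3. (¬p3 ∨ p1 ∨ p9) — ¬p3 is true.
  4. (¬p5 ∨ ¬p8 ∨ ¬p4) — ¬p5 is true.
  5. (p4 ∨ ¬p5) — ¬p5 is true.
  6. (p3 ∨ p6 ∨ p9) — p6 is true.
  7. (¬p4 ∨ ¬p3 ∨ ¬p8) — ¬p3 is true.
  8. (p8 ∨ ¬p1 ∨ p5) — p8 is true.
  9. (p9 ∨ ¬p5) — ¬p5 is true.
  10. (¬p8 ∨ p7 ∨ ¬p5) — ¬p5 is true.
  11. (¬p9 ∨ p4) — p4 is true.
  12. (p3 ∨ ¬p1) — ¬p1 is true.
  13. (¬p7 ∨ p9 ∨ p8) — p8 is true.
  14. (p2 ∨ p4 ∨ p7) — p4 is true.
  15. (p8 ∨ p7 ∨ ¬p3) — p8 is true.
  16. (p7 ∨ p3 ∨ ¬p4) — p7 is true.
  17. (p7 ∨ ¬p9) — ¬p9 is true.
  18. (p6 ∨ p1 ∨ p9) — p6 is true.
  19. (¬p2 ∨ ¬p4) — ¬p2 is true.
  20. (¬p1 ∨ p6 ∨ p5) — p6 is true.
  21. (¬p1 ∨ ¬p4) — ¬p1 is true.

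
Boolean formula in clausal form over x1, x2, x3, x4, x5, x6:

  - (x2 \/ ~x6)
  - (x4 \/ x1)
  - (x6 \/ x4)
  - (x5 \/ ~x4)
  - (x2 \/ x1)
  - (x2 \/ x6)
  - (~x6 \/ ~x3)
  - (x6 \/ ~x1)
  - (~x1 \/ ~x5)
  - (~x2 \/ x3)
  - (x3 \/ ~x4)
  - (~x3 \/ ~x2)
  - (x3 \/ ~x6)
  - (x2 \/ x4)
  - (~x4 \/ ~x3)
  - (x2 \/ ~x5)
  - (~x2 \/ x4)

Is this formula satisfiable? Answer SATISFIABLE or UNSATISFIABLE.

x2 = True:
  propagation gives x3=True; an empty clause results — contradiction.
x2 = False:
  propagation gives x6=False; an empty clause results — contradiction.
Every branch closes, so no satisfying assignment exists.

UNSATISFIABLE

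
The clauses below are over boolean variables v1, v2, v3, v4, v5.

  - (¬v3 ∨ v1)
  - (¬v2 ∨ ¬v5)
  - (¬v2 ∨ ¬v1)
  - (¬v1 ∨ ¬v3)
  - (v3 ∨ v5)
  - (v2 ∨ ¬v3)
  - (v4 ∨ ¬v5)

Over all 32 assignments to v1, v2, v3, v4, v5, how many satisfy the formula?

2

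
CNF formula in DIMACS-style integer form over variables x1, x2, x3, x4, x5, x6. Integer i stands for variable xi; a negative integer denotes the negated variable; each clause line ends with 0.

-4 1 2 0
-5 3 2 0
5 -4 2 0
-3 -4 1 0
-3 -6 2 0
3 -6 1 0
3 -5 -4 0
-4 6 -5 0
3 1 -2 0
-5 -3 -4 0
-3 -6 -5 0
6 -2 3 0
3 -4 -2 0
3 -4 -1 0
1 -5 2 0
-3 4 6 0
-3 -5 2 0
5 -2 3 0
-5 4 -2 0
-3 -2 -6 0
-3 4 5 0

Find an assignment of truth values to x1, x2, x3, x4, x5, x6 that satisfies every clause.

x1 = True, x2 = True, x3 = True, x4 = True, x5 = False, x6 = False

Check each clause:
  1. (x2 \/ ~x4 \/ x1) — x1 is true.
  2. (x2 \/ x3 \/ ~x5) — x3 is true.
  3. (~x4 \/ x5 \/ x2) — x2 is true.
  4. (~x4 \/ x1 \/ ~x3) — x1 is true.
  5. (~x3 \/ x2 \/ ~x6) — ~x6 is true.
  6. (x1 \/ ~x6 \/ x3) — x1 is true.
  7. (~x4 \/ x3 \/ ~x5) — x3 is true.
  8. (~x4 \/ x6 \/ ~x5) — ~x5 is true.
  9. (x3 \/ ~x2 \/ x1) — x1 is true.
  10. (~x3 \/ ~x4 \/ ~x5) — ~x5 is true.
  11. (~x3 \/ ~x5 \/ ~x6) — ~x6 is true.
  12. (x6 \/ ~x2 \/ x3) — x3 is true.
  13. (~x4 \/ ~x2 \/ x3) — x3 is true.
  14. (~x1 \/ x3 \/ ~x4) — x3 is true.
  15. (x1 \/ ~x5 \/ x2) — x1 is true.
  16. (~x3 \/ x6 \/ x4) — x4 is true.
  17. (x2 \/ ~x3 \/ ~x5) — x2 is true.
  18. (~x2 \/ x3 \/ x5) — x3 is true.
  19. (~x2 \/ x4 \/ ~x5) — ~x5 is true.
  20. (~x3 \/ ~x2 \/ ~x6) — ~x6 is true.
  21. (x5 \/ ~x3 \/ x4) — x4 is true.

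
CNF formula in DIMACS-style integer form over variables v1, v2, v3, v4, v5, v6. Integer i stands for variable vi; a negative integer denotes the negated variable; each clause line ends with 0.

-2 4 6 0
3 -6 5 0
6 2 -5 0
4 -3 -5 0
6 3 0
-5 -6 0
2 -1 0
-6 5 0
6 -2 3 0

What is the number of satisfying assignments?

Satisfying assignments:
  v1=F v2=F v3=T v4=F v5=F v6=F
  v1=F v2=F v3=T v4=T v5=F v6=F
  v1=F v2=T v3=T v4=T v5=F v6=F
  v1=F v2=T v3=T v4=T v5=T v6=F
  v1=T v2=T v3=T v4=T v5=F v6=F
  v1=T v2=T v3=T v4=T v5=T v6=F
Count: 6.

6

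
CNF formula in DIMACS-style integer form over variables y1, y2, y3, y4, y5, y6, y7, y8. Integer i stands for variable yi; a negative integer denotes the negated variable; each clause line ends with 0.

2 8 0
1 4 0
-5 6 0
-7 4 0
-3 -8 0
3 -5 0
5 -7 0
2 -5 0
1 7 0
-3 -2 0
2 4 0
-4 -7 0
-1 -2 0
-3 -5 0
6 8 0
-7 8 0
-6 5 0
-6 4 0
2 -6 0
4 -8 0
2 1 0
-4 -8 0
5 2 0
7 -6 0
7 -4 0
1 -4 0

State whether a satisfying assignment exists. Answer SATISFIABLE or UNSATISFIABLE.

UNSATISFIABLE

y4 = True:
  propagation gives y7=False; an empty clause results — contradiction.
y4 = False:
  propagation gives y1=True, y7=False, y2=True; an empty clause results — contradiction.
Every branch closes, so no satisfying assignment exists.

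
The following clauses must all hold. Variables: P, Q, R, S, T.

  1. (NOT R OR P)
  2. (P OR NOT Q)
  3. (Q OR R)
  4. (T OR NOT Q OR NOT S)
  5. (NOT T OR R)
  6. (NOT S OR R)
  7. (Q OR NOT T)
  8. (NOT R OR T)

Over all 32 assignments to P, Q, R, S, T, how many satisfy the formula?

The models are:
  P=T Q=T R=F S=F T=F
  P=T Q=T R=T S=F T=T
  P=T Q=T R=T S=T T=T
Count: 3.

3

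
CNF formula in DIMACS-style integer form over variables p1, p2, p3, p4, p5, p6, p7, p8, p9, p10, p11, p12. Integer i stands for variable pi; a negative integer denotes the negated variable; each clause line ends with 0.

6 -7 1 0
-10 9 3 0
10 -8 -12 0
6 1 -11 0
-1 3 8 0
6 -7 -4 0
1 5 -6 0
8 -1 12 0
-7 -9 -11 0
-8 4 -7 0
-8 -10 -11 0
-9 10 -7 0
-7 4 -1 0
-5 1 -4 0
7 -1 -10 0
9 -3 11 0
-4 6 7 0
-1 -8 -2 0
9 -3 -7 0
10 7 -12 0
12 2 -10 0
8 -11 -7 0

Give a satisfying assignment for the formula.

p1 = F, p2 = F, p3 = F, p4 = F, p5 = T, p6 = T, p7 = F, p8 = F, p9 = F, p10 = F, p11 = T, p12 = F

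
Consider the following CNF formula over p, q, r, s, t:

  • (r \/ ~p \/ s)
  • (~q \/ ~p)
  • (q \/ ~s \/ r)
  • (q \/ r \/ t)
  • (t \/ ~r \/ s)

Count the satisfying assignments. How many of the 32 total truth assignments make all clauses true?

14

Split on r, then q.
  r=1, q=1: remaining (p,s,t) ∈ {(0,0,1); (0,1,0); (0,1,1)} — 3.
  r=1, q=0: p free; 3 ways for (s,t) × 2^1 = 6.
  r=0, q=1: remaining (p,s,t) ∈ {(0,0,0); (0,0,1); (0,1,0); (0,1,1)} — 4.
  r=0, q=0: remaining (p,s,t) ∈ {(0,0,1)} — 1.
Total: 3 + 6 + 4 + 1 = 14.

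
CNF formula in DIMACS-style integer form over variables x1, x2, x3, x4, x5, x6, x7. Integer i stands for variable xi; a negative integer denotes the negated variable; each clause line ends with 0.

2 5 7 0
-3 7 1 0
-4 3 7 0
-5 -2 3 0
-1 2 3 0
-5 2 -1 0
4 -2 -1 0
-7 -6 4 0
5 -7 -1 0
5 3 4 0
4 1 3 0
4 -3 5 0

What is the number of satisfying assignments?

22

Split on x3, then x1.
  x3=T, x1=T: x6 free; 3 ways for (x2,x4,x5,x7) × 2^1 = 6.
  x3=T, x1=F: x2 free; 5 ways for (x4,x5,x6,x7) × 2^1 = 10.
  x3=F, x1=T: a clause becomes empty — 0.
  x3=F, x1=F: x6 free; 3 ways for (x2,x4,x5,x7) × 2^1 = 6.
Total: 6 + 10 + 0 + 6 = 22.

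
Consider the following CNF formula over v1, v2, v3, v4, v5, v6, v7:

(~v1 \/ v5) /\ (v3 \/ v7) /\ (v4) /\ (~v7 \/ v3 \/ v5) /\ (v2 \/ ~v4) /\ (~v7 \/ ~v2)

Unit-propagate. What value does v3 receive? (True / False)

True

(v4) is a unit clause: v4 = True.
In (v2 \/ ~v4), ~v4 is now false; v2 must hold, so v2 = True.
(~v2 \/ ~v7): since v2 = True, the clause reduces to (~v7). v7 = False.
(v7 \/ v3): since v7 = False, the clause reduces to (v3). v3 = True.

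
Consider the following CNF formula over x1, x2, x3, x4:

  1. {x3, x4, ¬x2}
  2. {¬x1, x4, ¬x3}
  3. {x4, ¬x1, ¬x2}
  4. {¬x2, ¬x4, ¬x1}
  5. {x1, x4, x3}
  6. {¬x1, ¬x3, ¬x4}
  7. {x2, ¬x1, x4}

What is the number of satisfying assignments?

7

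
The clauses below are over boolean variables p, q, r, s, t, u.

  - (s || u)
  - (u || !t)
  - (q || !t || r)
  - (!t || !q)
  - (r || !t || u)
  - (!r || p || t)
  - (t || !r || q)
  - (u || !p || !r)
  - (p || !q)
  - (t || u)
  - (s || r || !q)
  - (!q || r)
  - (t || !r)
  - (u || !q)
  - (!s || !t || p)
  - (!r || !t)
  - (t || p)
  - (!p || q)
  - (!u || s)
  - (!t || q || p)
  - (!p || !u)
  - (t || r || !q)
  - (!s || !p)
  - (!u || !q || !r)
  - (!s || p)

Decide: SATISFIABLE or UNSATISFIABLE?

UNSATISFIABLE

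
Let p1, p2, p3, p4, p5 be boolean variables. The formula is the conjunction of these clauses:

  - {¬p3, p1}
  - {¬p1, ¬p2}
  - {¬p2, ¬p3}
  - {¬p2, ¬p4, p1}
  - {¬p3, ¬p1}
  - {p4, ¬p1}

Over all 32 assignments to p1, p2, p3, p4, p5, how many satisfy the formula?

8

Satisfying assignments:
  p1=F p2=F p3=F p4=F p5=F
  p1=F p2=F p3=F p4=F p5=T
  p1=F p2=F p3=F p4=T p5=F
  p1=F p2=F p3=F p4=T p5=T
  p1=F p2=T p3=F p4=F p5=F
  p1=F p2=T p3=F p4=F p5=T
  p1=T p2=F p3=F p4=T p5=F
  p1=T p2=F p3=F p4=T p5=T
Count: 8.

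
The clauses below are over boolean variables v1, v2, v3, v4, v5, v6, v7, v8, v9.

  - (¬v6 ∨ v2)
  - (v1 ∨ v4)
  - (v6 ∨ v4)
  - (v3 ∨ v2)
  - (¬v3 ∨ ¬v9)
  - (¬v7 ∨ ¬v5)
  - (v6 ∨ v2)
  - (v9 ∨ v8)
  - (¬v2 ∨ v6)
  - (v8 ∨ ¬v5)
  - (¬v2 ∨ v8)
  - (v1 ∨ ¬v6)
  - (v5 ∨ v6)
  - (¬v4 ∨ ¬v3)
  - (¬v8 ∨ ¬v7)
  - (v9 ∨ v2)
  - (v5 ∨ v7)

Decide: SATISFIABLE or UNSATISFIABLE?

SATISFIABLE

v1 occurs only positively in the remaining clauses — set v1 = True.
Branch on v2: take v2 = True.
  then v6 is forced to True.
  then v8 is forced to True.
  then v7 is forced to False.
  then v5 is forced to True.
Set v3 = True and propagate.
  then v9 is forced to False.
  then v4 is forced to False.
Every clause has at least one true literal under this assignment.
So v1=T, v2=T, v3=T, v4=F, v5=T, v6=T, v7=F, v8=T, v9=F is a satisfying assignment.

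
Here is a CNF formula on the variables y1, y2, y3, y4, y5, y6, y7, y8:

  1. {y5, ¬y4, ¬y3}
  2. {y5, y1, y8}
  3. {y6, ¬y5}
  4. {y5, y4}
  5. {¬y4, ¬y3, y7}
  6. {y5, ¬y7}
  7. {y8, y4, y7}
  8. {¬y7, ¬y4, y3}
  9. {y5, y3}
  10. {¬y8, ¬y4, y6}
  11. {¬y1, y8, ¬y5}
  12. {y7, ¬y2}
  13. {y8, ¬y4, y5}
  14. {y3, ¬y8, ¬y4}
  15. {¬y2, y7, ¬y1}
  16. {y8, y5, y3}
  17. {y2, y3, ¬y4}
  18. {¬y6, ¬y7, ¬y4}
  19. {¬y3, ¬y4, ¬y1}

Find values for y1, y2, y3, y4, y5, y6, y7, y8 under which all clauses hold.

y1=0  y2=0  y3=1  y4=0  y5=1  y6=1  y7=0  y8=1

Branch on y1: take y1 = False.
Branch on y2: take y2 = False.
The remaining clauses are satisfied by y3 = True, y4 = False, y5 = True, y6 = True, y7 = False, y8 = True.
Check each clause:
  1. {¬y4, y5, ¬y3} — ¬y4 is true.
  2. {y1, y8, y5} — y8 is true.
  3. {y6, ¬y5} — y6 is true.
  4. {y5, y4} — y5 is true.
  5. {¬y4, ¬y3, y7} — ¬y4 is true.
  6. {y5, ¬y7} — ¬y7 is true.
  7. {y4, y8, y7} — y8 is true.
  8. {y3, ¬y4, ¬y7} — ¬y7 is true.
  9. {y3, y5} — y3 is true.
  10. {¬y8, ¬y4, y6} — ¬y4 is true.
  11. {¬y1, y8, ¬y5} — y8 is true.
  12. {y7, ¬y2} — ¬y2 is true.
  13. {¬y4, y8, y5} — y8 is true.
  14. {¬y4, ¬y8, y3} — y3 is true.
  15. {¬y1, ¬y2, y7} — ¬y1 is true.
  16. {y3, y8, y5} — y8 is true.
  17. {¬y4, y2, y3} — y3 is true.
  18. {¬y4, ¬y7, ¬y6} — ¬y7 is true.
  19. {¬y3, ¬y4, ¬y1} — ¬y4 is true.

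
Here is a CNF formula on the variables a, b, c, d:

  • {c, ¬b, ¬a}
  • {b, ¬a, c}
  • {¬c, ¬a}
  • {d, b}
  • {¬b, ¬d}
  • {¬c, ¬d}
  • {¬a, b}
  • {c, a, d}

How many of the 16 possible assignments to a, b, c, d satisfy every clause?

Satisfying assignments:
  a=0 b=0 c=0 d=1
  a=0 b=1 c=1 d=0
That's 2 in total.

2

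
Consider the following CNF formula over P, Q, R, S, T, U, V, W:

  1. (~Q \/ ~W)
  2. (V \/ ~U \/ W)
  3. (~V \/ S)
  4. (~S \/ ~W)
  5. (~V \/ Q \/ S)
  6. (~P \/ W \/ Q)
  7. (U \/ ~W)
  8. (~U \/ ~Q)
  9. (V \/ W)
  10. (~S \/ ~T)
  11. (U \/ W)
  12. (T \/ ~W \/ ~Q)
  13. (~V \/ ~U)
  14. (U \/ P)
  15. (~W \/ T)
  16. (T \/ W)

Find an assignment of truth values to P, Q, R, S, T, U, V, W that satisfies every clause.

P = 1, Q = 0, R = 0, S = 0, T = 1, U = 1, V = 0, W = 1

Check each clause:
  1. (~W \/ ~Q) — ~Q is true.
  2. (~U \/ W \/ V) — W is true.
  3. (S \/ ~V) — ~V is true.
  4. (~W \/ ~S) — ~S is true.
  5. (~V \/ Q \/ S) — ~V is true.
  6. (Q \/ W \/ ~P) — W is true.
  7. (~W \/ U) — U is true.
  8. (~U \/ ~Q) — ~Q is true.
  9. (V \/ W) — W is true.
  10. (~S \/ ~T) — ~S is true.
  11. (W \/ U) — W is true.
  12. (T \/ ~W \/ ~Q) — T is true.
  13. (~U \/ ~V) — ~V is true.
  14. (P \/ U) — P is true.
  15. (T \/ ~W) — T is true.
  16. (T \/ W) — W is true.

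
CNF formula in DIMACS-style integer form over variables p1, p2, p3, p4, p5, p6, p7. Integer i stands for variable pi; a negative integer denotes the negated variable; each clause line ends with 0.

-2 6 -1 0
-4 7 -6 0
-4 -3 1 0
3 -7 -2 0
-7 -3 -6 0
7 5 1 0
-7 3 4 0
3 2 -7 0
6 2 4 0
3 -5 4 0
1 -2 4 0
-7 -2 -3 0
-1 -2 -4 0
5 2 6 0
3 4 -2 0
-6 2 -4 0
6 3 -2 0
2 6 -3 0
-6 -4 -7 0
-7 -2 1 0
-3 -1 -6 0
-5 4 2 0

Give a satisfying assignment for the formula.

p1=True, p2=False, p3=False, p4=True, p5=True, p6=False, p7=False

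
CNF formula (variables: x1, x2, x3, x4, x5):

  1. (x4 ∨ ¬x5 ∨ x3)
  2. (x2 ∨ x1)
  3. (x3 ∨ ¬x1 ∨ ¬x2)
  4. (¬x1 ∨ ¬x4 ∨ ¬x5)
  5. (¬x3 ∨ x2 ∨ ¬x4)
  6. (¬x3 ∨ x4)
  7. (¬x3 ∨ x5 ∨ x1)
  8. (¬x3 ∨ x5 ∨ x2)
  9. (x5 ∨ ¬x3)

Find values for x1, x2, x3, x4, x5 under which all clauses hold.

x1 = F, x2 = T, x3 = F, x4 = F, x5 = F

Check each clause:
  1. (x3 ∨ ¬x5 ∨ x4) — ¬x5 is true.
  2. (x2 ∨ x1) — x2 is true.
  3. (¬x2 ∨ x3 ∨ ¬x1) — ¬x1 is true.
  4. (¬x5 ∨ ¬x4 ∨ ¬x1) — ¬x5 is true.
  5. (x2 ∨ ¬x3 ∨ ¬x4) — x2 is true.
  6. (x4 ∨ ¬x3) — ¬x3 is true.
  7. (x5 ∨ ¬x3 ∨ x1) — ¬x3 is true.
  8. (x5 ∨ x2 ∨ ¬x3) — ¬x3 is true.
  9. (x5 ∨ ¬x3) — ¬x3 is true.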